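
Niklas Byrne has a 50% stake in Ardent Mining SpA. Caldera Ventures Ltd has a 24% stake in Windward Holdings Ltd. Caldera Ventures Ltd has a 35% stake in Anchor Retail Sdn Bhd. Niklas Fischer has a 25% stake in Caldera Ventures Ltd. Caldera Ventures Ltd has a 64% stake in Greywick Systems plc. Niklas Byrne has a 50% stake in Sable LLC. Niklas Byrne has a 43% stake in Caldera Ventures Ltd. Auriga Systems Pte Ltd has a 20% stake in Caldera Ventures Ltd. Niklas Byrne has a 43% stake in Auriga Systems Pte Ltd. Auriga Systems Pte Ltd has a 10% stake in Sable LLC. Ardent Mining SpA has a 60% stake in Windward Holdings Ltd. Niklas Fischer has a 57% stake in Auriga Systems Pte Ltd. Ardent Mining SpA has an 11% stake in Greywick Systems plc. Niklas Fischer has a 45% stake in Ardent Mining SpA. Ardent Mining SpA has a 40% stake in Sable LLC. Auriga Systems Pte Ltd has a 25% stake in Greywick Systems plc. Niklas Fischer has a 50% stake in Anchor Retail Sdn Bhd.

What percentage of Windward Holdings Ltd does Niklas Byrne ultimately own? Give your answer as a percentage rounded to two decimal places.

Niklas Byrne reaches Windward along 3 paths.
Via Caldera: 43% × 24% = 10.32%.
Via Auriga → Caldera: 43% × 20% × 24% = 2.064%.
Via Ardent: 50% × 60% = 30%.
Total: 10.32% + 2.064% + 30% = 42.384%.
Rounded: 42.38%.

42.38%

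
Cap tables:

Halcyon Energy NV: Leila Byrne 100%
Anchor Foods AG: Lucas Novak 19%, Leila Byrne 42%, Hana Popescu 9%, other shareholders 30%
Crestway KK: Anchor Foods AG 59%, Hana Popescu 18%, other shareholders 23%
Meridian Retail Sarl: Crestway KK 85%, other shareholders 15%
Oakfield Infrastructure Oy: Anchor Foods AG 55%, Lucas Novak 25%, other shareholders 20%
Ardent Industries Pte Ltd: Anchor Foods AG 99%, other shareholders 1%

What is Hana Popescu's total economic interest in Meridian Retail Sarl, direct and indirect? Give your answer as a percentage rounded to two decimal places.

19.81%

Hana reaches Meridian along 2 paths.
Via Anchor → Crestway: 9% × 59% × 85% = 4.5135%.
Via Crestway: 18% × 85% = 15.3%.
Total: 4.5135% + 15.3% = 19.8135%.
Rounded: 19.81%.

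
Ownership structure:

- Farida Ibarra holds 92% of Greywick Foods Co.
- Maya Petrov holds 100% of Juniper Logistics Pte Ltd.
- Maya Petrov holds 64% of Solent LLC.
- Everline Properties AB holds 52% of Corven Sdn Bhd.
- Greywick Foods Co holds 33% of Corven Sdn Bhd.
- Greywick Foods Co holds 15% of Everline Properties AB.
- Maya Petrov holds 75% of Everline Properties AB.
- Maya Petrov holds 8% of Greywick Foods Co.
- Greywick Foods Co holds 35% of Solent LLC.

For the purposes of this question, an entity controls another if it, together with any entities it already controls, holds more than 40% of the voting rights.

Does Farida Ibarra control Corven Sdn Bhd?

No

Farida holds 92% of Greywick, so Farida controls Greywick.
In Corven, Farida's side holds only 33%, not > 40%.
So Farida does not control Corven.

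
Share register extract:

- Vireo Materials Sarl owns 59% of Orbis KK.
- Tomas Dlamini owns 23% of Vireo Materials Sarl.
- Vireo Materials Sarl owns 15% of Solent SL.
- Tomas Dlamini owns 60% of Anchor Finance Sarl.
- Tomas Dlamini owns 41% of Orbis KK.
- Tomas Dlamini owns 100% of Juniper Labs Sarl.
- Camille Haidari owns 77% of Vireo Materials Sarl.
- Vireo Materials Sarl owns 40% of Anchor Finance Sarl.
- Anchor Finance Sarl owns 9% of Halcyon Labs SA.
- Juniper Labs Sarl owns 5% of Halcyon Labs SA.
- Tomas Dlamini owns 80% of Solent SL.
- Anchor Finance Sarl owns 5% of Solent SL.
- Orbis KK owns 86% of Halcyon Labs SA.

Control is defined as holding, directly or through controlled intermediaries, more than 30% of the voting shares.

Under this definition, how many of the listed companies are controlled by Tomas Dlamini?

Tomas holds 100% of Juniper, so Tomas controls Juniper.
Tomas holds 60% of Anchor, so Tomas controls Anchor.
Tomas holds 41% of Orbis, so Tomas controls Orbis.
Anchor and Tomas together hold 5% + 80% = 85% of Solent, so Tomas controls Solent.
Juniper and Anchor and Orbis together hold 5% + 9% + 86% = 100% of Halcyon, so Tomas controls Halcyon.
No other company's threshold is met.
Tomas controls 5 companies.

5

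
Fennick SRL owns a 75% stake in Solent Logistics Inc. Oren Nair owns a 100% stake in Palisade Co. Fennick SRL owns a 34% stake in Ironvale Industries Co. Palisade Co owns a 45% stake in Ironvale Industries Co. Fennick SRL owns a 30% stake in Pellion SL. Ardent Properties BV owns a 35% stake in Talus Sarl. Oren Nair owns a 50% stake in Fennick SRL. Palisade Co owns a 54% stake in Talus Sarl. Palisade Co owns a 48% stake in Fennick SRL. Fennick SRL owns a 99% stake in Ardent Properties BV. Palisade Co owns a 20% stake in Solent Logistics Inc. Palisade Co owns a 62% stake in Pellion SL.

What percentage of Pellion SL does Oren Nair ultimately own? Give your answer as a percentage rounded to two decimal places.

Oren reaches Pellion along 3 paths.
Via Palisade → Fennick: 100% × 48% × 30% = 14.4%.
Via Fennick: 50% × 30% = 15%.
Via Palisade: 100% × 62% = 62%.
Total: 14.4% + 15% + 62% = 91.4%.
Rounded: 91.40%.

91.40%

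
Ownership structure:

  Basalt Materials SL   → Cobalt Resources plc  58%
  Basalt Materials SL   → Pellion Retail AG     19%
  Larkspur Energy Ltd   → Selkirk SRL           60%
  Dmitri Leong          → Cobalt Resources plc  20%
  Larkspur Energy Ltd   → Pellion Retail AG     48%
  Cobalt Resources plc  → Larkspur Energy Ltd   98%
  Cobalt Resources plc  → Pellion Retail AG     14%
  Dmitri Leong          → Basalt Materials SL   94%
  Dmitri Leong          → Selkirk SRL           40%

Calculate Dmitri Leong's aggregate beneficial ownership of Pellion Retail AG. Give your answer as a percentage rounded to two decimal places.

63.35%

Dmitri reaches Pellion along 5 paths.
Via Cobalt → Larkspur: 20% × 98% × 48% = 9.408%.
Via Basalt → Cobalt → Larkspur: 94% × 58% × 98% × 48% = 25.646208%.
Via Basalt: 94% × 19% = 17.86%.
Via Cobalt: 20% × 14% = 2.8%.
Via Basalt → Cobalt: 94% × 58% × 14% = 7.6328%.
Total: 9.408% + 25.646208% + 17.86% + 2.8% + 7.6328% = 63.347008%.
Rounded: 63.35%.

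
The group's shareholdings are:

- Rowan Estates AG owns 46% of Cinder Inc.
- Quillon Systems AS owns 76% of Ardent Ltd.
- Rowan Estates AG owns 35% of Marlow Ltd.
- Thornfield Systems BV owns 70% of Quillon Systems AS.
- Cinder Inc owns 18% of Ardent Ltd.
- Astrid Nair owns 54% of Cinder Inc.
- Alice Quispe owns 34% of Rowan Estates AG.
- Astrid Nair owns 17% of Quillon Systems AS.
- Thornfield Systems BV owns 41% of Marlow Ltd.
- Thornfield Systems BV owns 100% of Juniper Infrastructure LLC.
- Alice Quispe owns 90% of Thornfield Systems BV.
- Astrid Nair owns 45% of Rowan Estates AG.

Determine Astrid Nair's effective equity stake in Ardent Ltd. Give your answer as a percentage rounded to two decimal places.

Astrid reaches Ardent along 3 paths.
Via Quillon: 17% × 76% = 12.92%.
Via Cinder: 54% × 18% = 9.72%.
Via Rowan → Cinder: 45% × 46% × 18% = 3.726%.
Total: 12.92% + 9.72% + 3.726% = 26.366%.
Rounded: 26.37%.

26.37%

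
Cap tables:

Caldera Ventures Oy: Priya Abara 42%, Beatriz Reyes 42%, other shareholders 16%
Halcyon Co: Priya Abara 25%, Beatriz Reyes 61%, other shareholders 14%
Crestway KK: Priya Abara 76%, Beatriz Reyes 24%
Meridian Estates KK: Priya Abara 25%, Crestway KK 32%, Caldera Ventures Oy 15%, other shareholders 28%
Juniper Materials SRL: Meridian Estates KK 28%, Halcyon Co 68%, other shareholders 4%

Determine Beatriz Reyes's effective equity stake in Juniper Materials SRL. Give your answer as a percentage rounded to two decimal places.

Beatriz reaches Juniper along 3 paths.
Via Crestway → Meridian: 24% × 32% × 28% = 2.1504%.
Via Caldera → Meridian: 42% × 15% × 28% = 1.764%.
Via Halcyon: 61% × 68% = 41.48%.
Total: 2.1504% + 1.764% + 41.48% = 45.3944%.
Rounded: 45.39%.

45.39%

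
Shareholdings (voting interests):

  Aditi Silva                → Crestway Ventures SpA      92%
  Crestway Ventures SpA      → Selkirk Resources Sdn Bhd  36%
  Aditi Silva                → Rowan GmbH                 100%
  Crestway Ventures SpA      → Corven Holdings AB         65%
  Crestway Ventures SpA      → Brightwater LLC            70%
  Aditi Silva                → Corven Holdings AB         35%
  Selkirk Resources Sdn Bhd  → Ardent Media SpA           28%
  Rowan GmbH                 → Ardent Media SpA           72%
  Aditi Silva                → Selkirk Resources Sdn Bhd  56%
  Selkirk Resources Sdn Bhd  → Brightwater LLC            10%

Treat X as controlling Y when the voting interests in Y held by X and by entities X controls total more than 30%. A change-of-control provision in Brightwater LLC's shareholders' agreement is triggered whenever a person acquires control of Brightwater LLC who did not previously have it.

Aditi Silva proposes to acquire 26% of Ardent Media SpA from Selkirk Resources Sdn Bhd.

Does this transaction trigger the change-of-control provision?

The purchase adds only to Aditi's holdings (Selkirk's stake shrinks), so Aditi is the only person who could newly come to control Brightwater.
Aditi holds 92% of Crestway, so Aditi controls Crestway.
Crestway and Aditi together hold 36% + 56% = 92% of Selkirk, so Aditi controls Selkirk.
Selkirk and Crestway together hold 10% + 70% = 80% of Brightwater, so Aditi controls Brightwater.
So Aditi already controls Brightwater before the transaction.
After the purchase, Aditi holds 26% of Ardent directly, and Selkirk's stake falls to 2%.
Aditi controlled Brightwater already, so this is not a new person acquiring control; every other person's position is unchanged or reduced.
No new person acquires control, so the clause is not triggered.

No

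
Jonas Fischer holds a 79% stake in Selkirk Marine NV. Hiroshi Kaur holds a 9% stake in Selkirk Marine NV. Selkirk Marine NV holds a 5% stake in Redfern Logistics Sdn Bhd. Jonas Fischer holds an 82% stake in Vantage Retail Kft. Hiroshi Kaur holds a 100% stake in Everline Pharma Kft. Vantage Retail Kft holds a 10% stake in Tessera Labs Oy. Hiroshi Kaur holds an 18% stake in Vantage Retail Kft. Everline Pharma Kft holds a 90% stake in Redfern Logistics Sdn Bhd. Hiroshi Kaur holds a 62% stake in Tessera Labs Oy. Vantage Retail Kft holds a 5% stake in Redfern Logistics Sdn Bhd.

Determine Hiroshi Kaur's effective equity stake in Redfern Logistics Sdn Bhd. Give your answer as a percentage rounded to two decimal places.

91.35%

Hiroshi reaches Redfern along 3 paths.
Via Everline: 100% × 90% = 90%.
Via Vantage: 18% × 5% = 0.9%.
Via Selkirk: 9% × 5% = 0.45%.
Total: 90% + 0.9% + 0.45% = 91.35%.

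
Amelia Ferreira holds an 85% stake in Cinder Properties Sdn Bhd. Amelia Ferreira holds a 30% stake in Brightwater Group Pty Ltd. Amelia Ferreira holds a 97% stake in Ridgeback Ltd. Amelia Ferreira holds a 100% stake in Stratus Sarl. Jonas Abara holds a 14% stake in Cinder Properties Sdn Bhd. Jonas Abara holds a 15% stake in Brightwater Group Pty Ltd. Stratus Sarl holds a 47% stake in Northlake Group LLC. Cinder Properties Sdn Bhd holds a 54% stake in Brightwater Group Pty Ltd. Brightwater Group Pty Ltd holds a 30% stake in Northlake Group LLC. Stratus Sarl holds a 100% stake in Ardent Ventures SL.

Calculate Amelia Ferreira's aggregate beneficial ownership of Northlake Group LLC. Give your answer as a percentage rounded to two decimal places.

69.77%

Amelia reaches Northlake along 3 paths.
Via Brightwater: 30% × 30% = 9%.
Via Cinder → Brightwater: 85% × 54% × 30% = 13.77%.
Via Stratus: 100% × 47% = 47%.
Total: 9% + 13.77% + 47% = 69.77%.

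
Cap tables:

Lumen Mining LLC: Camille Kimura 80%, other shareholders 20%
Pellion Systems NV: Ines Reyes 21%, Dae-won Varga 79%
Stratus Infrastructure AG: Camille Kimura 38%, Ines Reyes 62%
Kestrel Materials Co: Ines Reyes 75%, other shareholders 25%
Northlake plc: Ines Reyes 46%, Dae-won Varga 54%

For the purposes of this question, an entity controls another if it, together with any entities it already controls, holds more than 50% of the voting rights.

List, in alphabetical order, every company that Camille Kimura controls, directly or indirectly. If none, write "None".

Camille holds 80% of Lumen, so Camille controls Lumen.
No other company's threshold is met.

Lumen Mining LLC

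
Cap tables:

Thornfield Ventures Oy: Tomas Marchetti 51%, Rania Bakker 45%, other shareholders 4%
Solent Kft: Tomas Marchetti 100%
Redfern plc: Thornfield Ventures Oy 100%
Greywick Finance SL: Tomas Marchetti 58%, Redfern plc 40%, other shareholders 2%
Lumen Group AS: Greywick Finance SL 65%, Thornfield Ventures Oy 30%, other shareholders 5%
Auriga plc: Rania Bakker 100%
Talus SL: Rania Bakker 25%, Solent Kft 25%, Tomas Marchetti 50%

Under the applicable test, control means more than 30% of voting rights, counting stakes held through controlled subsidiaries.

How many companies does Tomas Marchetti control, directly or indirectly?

6

Tomas holds 51% of Thornfield, so Tomas controls Thornfield.
Tomas holds 100% of Solent, so Tomas controls Solent.
Thornfield holds 100% of Redfern, so Tomas controls Redfern.
Tomas and Redfern together hold 58% + 40% = 98% of Greywick, so Tomas controls Greywick.
Greywick and Thornfield together hold 65% + 30% = 95% of Lumen, so Tomas controls Lumen.
Solent and Tomas together hold 25% + 50% = 75% of Talus, so Tomas controls Talus.
No other company's threshold is met.
Tomas controls 6 companies.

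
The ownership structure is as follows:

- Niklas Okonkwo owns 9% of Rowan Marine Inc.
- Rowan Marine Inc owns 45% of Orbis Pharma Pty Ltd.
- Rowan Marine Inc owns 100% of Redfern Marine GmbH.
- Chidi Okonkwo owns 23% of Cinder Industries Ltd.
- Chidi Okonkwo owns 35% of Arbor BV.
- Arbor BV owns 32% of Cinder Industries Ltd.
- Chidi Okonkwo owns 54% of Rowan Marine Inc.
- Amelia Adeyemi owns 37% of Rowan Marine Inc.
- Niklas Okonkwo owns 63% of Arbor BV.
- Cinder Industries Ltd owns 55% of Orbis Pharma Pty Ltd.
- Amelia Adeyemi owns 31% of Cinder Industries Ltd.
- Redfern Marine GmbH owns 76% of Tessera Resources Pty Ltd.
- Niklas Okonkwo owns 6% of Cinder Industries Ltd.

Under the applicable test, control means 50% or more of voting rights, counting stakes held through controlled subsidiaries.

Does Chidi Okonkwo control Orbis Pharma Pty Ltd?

No

Chidi holds 54% of Rowan, so Chidi controls Rowan.
Rowan holds 100% of Redfern, so Chidi controls Redfern.
Redfern holds 76% of Tessera, so Chidi controls Tessera.
In Orbis, Chidi's side holds only 45%, not ≥ 50%.
So Chidi does not control Orbis.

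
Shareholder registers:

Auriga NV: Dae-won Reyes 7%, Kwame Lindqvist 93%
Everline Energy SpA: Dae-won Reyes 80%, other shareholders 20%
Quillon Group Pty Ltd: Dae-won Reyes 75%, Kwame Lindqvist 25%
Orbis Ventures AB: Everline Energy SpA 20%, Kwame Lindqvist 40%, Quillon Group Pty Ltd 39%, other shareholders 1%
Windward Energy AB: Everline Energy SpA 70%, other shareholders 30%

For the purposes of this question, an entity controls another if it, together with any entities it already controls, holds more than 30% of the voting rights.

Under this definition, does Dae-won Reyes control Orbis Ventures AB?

Dae-won holds 75% of Quillon, so Dae-won controls Quillon.
Dae-won holds 80% of Everline, so Dae-won controls Everline.
Everline and Quillon together hold 20% + 39% = 59% of Orbis, so Dae-won controls Orbis.

Yes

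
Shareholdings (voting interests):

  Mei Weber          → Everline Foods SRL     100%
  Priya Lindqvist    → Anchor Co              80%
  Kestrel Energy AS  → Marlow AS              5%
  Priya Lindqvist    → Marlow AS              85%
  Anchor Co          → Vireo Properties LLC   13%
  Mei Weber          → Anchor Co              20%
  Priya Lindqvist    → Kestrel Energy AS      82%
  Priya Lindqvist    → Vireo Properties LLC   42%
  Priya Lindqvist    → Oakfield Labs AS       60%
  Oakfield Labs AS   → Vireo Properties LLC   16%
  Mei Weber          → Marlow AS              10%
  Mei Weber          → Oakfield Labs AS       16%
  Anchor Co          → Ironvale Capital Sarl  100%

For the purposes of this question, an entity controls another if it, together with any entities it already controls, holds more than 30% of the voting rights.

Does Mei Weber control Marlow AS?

Mei holds 100% of Everline, so Mei controls Everline.
In Marlow, Mei's side holds only 10%, not > 30%.
So Mei does not control Marlow.

No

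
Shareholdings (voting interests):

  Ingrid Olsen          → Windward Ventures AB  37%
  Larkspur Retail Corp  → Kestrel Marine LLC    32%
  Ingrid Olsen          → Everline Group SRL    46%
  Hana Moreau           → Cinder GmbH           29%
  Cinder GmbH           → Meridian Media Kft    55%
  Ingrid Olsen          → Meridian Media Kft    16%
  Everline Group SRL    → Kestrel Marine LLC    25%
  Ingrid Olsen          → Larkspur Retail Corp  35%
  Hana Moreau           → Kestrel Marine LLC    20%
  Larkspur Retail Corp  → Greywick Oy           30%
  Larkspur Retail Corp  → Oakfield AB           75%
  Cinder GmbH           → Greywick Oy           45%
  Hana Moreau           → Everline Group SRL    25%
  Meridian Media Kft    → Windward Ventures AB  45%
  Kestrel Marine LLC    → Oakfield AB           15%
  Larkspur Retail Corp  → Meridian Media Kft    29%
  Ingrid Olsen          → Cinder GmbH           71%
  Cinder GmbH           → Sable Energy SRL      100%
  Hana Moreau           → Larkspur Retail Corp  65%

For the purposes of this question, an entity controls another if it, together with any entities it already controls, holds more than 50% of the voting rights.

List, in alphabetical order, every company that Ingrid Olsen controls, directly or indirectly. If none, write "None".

Cinder GmbH, Meridian Media Kft, Sable Energy SRL, Windward Ventures AB

Ingrid holds 71% of Cinder, so Ingrid controls Cinder.
Cinder and Ingrid together hold 55% + 16% = 71% of Meridian, so Ingrid controls Meridian.
Cinder holds 100% of Sable, so Ingrid controls Sable.
Meridian and Ingrid together hold 45% + 37% = 82% of Windward, so Ingrid controls Windward.
No other company's threshold is met.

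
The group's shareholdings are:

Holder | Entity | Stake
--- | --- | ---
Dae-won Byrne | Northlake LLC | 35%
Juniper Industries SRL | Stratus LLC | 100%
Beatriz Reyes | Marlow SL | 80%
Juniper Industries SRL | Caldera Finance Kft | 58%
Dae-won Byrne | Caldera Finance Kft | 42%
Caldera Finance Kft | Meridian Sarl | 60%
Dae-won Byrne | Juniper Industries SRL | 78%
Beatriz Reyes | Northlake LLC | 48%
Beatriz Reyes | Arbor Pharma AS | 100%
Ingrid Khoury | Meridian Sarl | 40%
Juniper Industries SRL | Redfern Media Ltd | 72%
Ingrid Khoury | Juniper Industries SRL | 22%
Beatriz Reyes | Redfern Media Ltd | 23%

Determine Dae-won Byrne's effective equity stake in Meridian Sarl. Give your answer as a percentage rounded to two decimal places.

Dae-won reaches Meridian along 2 paths.
Via Juniper → Caldera: 78% × 58% × 60% = 27.144%.
Via Caldera: 42% × 60% = 25.2%.
Total: 27.144% + 25.2% = 52.344%.
Rounded: 52.34%.

52.34%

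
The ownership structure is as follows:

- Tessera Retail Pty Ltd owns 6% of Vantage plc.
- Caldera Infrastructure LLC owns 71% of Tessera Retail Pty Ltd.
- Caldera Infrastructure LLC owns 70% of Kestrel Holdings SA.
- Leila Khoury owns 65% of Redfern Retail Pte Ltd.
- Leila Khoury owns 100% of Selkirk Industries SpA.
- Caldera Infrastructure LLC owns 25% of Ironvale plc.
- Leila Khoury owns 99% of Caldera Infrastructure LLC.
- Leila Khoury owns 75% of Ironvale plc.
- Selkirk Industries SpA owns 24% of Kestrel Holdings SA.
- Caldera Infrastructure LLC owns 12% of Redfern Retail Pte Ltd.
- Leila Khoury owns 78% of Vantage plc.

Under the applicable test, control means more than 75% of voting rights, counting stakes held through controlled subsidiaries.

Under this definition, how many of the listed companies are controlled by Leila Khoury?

6

Leila holds 99% of Caldera, so Leila controls Caldera.
Leila and Caldera together hold 65% + 12% = 77% of Redfern, so Leila controls Redfern.
Leila holds 100% of Selkirk, so Leila controls Selkirk.
Leila holds 78% of Vantage, so Leila controls Vantage.
Caldera and Selkirk together hold 70% + 24% = 94% of Kestrel, so Leila controls Kestrel.
Caldera and Leila together hold 25% + 75% = 100% of Ironvale, so Leila controls Ironvale.
No other company's threshold is met.
Leila controls 6 companies.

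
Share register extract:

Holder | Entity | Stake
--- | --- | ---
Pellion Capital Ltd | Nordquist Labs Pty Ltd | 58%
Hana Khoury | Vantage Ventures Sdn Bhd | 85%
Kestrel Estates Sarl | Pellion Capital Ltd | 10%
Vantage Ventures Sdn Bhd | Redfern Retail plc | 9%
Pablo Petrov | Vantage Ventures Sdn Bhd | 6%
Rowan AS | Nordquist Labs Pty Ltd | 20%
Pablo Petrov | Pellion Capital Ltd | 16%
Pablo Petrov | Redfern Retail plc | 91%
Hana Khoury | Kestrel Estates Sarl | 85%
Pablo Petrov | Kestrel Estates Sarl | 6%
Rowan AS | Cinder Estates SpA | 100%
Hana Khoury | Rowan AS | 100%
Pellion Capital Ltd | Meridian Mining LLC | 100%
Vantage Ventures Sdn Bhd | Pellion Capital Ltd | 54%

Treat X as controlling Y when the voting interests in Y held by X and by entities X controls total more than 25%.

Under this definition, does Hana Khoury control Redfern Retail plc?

No

Hana holds 85% of Kestrel, so Hana controls Kestrel.
Hana holds 85% of Vantage, so Hana controls Vantage.
Hana holds 100% of Rowan, so Hana controls Rowan.
Kestrel and Vantage together hold 10% + 54% = 64% of Pellion, so Hana controls Pellion.
Pellion and Rowan together hold 58% + 20% = 78% of Nordquist, so Hana controls Nordquist.
Pellion holds 100% of Meridian, so Hana controls Meridian.
Rowan holds 100% of Cinder, so Hana controls Cinder.
In Redfern, Hana's side holds only 9%, not > 25%.
So Hana does not control Redfern.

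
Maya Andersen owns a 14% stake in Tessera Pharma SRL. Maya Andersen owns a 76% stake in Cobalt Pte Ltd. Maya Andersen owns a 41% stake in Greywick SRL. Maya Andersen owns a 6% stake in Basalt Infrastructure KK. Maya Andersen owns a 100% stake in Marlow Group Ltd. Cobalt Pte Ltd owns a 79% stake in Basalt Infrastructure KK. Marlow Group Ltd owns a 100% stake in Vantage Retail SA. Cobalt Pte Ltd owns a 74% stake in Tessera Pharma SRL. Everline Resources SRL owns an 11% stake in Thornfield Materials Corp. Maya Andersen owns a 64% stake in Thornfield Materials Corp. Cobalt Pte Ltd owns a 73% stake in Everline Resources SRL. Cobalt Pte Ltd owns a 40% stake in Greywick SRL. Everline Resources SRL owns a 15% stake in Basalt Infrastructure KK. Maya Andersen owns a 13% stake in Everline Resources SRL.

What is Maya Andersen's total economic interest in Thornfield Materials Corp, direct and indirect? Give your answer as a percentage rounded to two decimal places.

71.53%

Maya reaches Thornfield along 3 paths.
Direct stake: 64% = 64%.
Via Cobalt → Everline: 76% × 73% × 11% = 6.1028%.
Via Everline: 13% × 11% = 1.43%.
Total: 64% + 6.1028% + 1.43% = 71.5328%.
Rounded: 71.53%.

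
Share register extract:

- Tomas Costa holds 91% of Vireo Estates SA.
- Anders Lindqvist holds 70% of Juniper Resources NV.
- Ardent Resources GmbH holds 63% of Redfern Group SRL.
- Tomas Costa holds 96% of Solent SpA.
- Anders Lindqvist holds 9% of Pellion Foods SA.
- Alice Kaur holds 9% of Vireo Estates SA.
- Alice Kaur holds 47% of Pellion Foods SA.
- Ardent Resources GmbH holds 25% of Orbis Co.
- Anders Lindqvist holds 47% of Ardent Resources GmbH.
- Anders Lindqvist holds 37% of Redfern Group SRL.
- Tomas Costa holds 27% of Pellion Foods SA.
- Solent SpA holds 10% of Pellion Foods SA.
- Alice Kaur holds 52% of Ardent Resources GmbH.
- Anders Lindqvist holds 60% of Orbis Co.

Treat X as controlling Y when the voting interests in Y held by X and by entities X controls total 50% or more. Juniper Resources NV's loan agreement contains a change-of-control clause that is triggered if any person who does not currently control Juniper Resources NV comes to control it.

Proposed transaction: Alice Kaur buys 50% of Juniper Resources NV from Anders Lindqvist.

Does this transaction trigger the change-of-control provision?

Yes

The purchase adds only to Alice's holdings (Anders's stake shrinks), so Alice is the only person who could newly come to control Juniper.
Alice holds 52% of Ardent, so Alice controls Ardent.
Ardent holds 63% of Redfern, so Alice controls Redfern.
Neither Alice nor any entity Alice controls holds any voting interest in Juniper.
So before the transaction, Alice does not control Juniper.
After the purchase, Alice holds 50% of Juniper directly, and Anders's stake falls to 20%.
Alice holds 50% of Juniper, so Alice controls Juniper.
Alice did not control Juniper before and does after, so the clause is triggered.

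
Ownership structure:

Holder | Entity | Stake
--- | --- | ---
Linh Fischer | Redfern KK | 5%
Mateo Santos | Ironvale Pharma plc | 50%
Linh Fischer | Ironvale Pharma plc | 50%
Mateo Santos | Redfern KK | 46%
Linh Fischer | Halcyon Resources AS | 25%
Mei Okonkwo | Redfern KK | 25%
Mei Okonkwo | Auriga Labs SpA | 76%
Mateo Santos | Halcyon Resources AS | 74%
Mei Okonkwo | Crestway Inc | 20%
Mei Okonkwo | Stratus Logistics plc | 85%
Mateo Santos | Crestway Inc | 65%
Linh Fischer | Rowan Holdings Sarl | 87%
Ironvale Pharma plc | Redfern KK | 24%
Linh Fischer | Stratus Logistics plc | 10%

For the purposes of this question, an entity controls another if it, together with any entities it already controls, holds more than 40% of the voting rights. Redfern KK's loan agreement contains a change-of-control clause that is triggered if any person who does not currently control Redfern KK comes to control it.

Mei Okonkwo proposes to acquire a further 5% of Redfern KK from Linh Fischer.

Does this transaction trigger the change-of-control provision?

The purchase adds only to Mei's holdings (Linh's stake shrinks), so Mei is the only person who could newly come to control Redfern.
Mei holds 85% of Stratus, so Mei controls Stratus.
Mei holds 76% of Auriga, so Mei controls Auriga.
In Redfern, Mei's side holds only 25%, not > 40%.
So before the transaction, Mei does not control Redfern.
After the purchase, Mei's direct stake in Redfern rises to 25% + 5% = 30%, and Linh's stake falls to 0%.
After the transaction, Mei's side holds 30% of Redfern, not > 40%, so Mei still does not control Redfern.
No new person acquires control, so the clause is not triggered.

No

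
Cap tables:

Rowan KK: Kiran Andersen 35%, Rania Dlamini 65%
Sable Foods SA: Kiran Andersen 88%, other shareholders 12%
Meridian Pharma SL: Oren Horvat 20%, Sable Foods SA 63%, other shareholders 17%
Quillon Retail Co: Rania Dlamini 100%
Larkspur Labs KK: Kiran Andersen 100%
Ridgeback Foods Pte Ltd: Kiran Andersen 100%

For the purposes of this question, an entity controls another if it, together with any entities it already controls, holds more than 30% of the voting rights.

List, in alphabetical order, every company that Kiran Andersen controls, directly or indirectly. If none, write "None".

Larkspur Labs KK, Meridian Pharma SL, Ridgeback Foods Pte Ltd, Rowan KK, Sable Foods SA

Kiran holds 35% of Rowan, so Kiran controls Rowan.
Kiran holds 88% of Sable, so Kiran controls Sable.
Sable holds 63% of Meridian, so Kiran controls Meridian.
Kiran holds 100% of Larkspur, so Kiran controls Larkspur.
Kiran holds 100% of Ridgeback, so Kiran controls Ridgeback.
No other company's threshold is met.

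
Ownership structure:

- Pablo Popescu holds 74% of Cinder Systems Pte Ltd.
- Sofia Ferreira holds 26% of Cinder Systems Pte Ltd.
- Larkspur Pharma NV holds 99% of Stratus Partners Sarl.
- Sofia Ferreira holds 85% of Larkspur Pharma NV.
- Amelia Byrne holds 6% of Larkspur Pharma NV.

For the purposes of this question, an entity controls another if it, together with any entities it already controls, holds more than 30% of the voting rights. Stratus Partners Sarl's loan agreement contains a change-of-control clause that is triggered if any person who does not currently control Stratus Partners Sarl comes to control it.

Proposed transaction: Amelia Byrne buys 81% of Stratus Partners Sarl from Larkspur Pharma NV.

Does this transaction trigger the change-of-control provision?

Yes

The purchase adds only to Amelia's holdings (Larkspur's stake shrinks), so Amelia is the only person who could newly come to control Stratus.
Amelia's largest direct stake is 6% in Larkspur, which does not meet the threshold, so Amelia controls no company.
Neither Amelia nor any entity Amelia controls holds any voting interest in Stratus.
So before the transaction, Amelia does not control Stratus.
After the purchase, Amelia holds 81% of Stratus directly, and Larkspur's stake falls to 18%.
Amelia holds 81% of Stratus, so Amelia controls Stratus.
Amelia did not control Stratus before and does after, so the clause is triggered.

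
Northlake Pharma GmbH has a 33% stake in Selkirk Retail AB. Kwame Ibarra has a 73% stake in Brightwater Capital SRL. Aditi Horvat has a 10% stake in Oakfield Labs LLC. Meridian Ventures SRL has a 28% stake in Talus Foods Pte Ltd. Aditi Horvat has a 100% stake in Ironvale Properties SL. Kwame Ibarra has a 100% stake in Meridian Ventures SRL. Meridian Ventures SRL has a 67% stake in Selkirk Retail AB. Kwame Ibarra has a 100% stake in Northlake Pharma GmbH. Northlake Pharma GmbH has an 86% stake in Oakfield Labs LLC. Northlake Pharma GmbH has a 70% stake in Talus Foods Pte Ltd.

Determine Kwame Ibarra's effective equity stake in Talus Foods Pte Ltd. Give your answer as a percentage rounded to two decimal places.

Kwame reaches Talus along 2 paths.
Via Meridian: 100% × 28% = 28%.
Via Northlake: 100% × 70% = 70%.
Total: 28% + 70% = 98%.
Rounded: 98.00%.

98.00%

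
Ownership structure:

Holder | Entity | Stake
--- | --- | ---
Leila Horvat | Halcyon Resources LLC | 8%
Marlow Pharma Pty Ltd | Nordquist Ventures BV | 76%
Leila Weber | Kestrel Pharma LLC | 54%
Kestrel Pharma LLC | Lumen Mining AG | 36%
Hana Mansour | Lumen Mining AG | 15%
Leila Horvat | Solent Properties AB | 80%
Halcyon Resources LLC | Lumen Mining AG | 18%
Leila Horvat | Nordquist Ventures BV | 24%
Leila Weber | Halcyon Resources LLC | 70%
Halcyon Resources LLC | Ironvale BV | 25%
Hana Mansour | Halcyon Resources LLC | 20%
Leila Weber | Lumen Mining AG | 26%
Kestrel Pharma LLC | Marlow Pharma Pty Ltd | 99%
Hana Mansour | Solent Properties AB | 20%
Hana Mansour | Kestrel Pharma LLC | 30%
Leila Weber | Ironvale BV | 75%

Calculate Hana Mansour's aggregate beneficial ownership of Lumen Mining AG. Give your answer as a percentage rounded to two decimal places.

Hana reaches Lumen along 3 paths.
Via Kestrel: 30% × 36% = 10.8%.
Direct stake: 15% = 15%.
Via Halcyon: 20% × 18% = 3.6%.
Total: 10.8% + 15% + 3.6% = 29.4%.
Rounded: 29.40%.

29.40%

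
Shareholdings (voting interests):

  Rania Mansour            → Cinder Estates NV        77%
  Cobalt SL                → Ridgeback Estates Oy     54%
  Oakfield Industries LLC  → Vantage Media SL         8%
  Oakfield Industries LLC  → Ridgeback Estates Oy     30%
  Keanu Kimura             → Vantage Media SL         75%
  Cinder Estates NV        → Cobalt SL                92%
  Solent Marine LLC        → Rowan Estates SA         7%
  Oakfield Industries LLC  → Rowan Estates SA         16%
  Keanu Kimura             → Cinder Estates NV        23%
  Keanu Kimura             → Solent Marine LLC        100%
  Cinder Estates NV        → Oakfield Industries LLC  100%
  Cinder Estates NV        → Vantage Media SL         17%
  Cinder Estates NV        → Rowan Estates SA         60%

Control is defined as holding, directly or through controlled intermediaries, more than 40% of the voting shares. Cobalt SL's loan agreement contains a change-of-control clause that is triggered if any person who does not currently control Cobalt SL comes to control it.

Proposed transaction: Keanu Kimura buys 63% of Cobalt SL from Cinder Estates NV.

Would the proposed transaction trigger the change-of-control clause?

The purchase adds only to Keanu's holdings (Cinder's stake shrinks), so Keanu is the only person who could newly come to control Cobalt.
Keanu holds 100% of Solent, so Keanu controls Solent.
Keanu holds 75% of Vantage, so Keanu controls Vantage.
Neither Keanu nor any entity Keanu controls holds any voting interest in Cobalt.
So before the transaction, Keanu does not control Cobalt.
After the purchase, Keanu holds 63% of Cobalt directly, and Cinder's stake falls to 29%.
Keanu holds 63% of Cobalt, so Keanu controls Cobalt.
Keanu did not control Cobalt before and does after, so the clause is triggered.

Yes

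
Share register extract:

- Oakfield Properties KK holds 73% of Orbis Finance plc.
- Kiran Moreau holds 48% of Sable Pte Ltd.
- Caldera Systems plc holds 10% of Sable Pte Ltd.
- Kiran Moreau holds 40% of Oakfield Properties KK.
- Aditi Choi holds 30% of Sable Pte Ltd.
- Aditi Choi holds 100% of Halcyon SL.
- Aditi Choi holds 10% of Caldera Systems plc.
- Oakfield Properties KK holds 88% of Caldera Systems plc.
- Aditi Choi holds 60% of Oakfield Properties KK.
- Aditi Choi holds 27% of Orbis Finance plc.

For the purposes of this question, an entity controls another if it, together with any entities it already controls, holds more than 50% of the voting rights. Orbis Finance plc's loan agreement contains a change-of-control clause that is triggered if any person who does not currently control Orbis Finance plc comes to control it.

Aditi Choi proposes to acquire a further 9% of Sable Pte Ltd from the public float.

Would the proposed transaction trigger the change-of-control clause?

No

The purchase changes only Aditi's holdings, so Aditi is the only person who could newly come to control Orbis.
Aditi holds 60% of Oakfield, so Aditi controls Oakfield.
Aditi and Oakfield together hold 27% + 73% = 100% of Orbis, so Aditi controls Orbis.
So Aditi already controls Orbis before the transaction.
After the purchase, Aditi's direct stake in Sable rises to 30% + 9% = 39%.
Aditi controlled Orbis already, so this is not a new person acquiring control; every other person's position is unchanged or reduced.
No new person acquires control, so the clause is not triggered.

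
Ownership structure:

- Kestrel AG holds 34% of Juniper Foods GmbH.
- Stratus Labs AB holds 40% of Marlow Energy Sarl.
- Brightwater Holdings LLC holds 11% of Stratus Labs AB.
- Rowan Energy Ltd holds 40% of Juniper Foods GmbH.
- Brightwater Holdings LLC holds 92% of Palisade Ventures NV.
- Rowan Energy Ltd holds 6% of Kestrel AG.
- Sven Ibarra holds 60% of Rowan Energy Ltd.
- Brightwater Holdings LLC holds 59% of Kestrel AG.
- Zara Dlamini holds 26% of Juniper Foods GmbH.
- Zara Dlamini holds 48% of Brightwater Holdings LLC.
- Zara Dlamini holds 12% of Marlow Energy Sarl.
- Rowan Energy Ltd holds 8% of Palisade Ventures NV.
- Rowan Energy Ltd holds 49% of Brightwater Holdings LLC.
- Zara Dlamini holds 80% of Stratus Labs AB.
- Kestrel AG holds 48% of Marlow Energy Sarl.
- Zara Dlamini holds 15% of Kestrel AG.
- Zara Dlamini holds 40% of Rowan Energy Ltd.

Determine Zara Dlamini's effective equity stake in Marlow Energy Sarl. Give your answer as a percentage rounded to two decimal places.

Zara reaches Marlow along 8 paths.
Via Brightwater → Stratus: 48% × 11% × 40% = 2.112%.
Via Rowan → Brightwater → Stratus: 40% × 49% × 11% × 40% = 0.8624%.
Via Stratus: 80% × 40% = 32%.
Via Kestrel: 15% × 48% = 7.2%.
Via Brightwater → Kestrel: 48% × 59% × 48% = 13.5936%.
Via Rowan → Brightwater → Kestrel: 40% × 49% × 59% × 48% = 5.55072%.
Via Rowan → Kestrel: 40% × 6% × 48% = 1.152%.
Direct stake: 12% = 12%.
Total: 2.112% + 0.8624% + 32% + 7.2% + 13.5936% + 5.55072% + 1.152% + 12% = 74.47072%.
Rounded: 74.47%.

74.47%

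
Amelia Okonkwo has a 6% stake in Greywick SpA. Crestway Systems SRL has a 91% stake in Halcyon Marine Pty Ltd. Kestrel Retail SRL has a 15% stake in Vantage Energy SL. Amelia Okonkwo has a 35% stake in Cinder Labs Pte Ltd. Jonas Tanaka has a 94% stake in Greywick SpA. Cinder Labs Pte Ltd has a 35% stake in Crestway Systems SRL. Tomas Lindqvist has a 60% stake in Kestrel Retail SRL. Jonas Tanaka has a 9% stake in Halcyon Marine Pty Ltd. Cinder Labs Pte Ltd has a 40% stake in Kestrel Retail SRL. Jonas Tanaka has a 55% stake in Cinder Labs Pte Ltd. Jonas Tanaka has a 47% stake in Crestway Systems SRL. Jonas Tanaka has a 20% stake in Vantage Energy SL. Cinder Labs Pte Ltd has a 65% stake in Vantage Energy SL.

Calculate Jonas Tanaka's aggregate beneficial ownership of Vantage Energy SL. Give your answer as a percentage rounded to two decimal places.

59.05%

Jonas reaches Vantage along 3 paths.
Via Cinder: 55% × 65% = 35.75%.
Direct stake: 20% = 20%.
Via Cinder → Kestrel: 55% × 40% × 15% = 3.3%.
Total: 35.75% + 20% + 3.3% = 59.05%.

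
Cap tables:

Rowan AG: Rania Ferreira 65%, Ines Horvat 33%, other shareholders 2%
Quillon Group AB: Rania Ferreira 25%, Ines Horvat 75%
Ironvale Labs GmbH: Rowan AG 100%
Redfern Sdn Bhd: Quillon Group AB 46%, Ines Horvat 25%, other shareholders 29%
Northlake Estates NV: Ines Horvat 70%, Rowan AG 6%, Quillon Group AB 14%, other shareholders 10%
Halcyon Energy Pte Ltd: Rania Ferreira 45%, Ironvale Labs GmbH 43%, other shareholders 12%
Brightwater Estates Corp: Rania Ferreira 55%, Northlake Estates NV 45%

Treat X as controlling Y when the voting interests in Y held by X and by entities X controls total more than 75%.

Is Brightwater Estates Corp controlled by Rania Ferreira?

No

Rania's largest direct stake is 65% in Rowan, which does not meet the threshold, so Rania controls no company.
In Brightwater, Rania's side holds only 55%, not > 75%.
So Rania does not control Brightwater.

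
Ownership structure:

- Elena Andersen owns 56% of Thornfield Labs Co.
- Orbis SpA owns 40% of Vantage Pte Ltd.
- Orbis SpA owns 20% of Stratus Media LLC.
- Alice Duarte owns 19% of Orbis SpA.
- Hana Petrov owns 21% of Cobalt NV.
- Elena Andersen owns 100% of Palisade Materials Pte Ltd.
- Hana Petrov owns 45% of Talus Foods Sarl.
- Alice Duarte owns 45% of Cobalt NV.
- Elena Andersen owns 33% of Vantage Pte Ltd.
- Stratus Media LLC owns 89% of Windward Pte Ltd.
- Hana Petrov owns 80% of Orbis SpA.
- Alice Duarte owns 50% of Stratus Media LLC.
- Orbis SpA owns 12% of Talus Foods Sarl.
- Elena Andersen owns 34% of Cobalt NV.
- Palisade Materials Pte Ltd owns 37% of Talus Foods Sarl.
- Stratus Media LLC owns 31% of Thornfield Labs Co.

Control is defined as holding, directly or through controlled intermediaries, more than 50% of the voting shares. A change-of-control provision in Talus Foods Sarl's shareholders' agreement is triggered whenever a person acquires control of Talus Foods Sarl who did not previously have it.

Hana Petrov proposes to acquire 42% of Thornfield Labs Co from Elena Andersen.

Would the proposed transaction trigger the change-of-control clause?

No

The purchase adds only to Hana's holdings (Elena's stake shrinks), so Hana is the only person who could newly come to control Talus.
Hana holds 80% of Orbis, so Hana controls Orbis.
Hana and Orbis together hold 45% + 12% = 57% of Talus, so Hana controls Talus.
So Hana already controls Talus before the transaction.
After the purchase, Hana holds 42% of Thornfield directly, and Elena's stake falls to 14%.
Hana controlled Talus already, so this is not a new person acquiring control; every other person's position is unchanged or reduced.
No new person acquires control, so the clause is not triggered.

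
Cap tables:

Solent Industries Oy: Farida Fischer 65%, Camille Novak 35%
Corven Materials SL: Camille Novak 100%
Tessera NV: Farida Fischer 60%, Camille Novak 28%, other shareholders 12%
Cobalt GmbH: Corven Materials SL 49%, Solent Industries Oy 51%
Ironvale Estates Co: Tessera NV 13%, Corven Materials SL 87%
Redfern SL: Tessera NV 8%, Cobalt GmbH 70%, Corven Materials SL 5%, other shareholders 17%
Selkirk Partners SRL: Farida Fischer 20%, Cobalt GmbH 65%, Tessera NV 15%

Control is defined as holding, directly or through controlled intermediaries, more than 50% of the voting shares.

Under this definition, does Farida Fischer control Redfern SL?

Yes

Farida holds 60% of Tessera, so Farida controls Tessera.
Farida holds 65% of Solent, so Farida controls Solent.
Solent holds 51% of Cobalt, so Farida controls Cobalt.
Tessera and Cobalt together hold 8% + 70% = 78% of Redfern, so Farida controls Redfern.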